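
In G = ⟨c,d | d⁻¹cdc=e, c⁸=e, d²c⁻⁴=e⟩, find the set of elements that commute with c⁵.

⟨c⁵⟩ ⊆ C_G(c⁵) since powers of c⁵ commute with c⁵; so |C_G(c⁵)| ≥ |⟨c⁵⟩| = 8.
By orbit–stabilizer, |C_G(c⁵)| = |G| / |conj. class of c⁵| = 16 / 2 = 8.
The 8 elements commuting with c⁵ are {e, c, c², c³, c⁴, c⁵, c⁶, c⁷}.

Answer: {e, c, c², c³, c⁴, c⁵, c⁶, c⁷}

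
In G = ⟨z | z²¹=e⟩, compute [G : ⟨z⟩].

First find ord(z) by computing successive powers:
  z¹ = z, z² = z², z³ = z³, z⁴ = z⁴, z⁵ = z⁵, z⁶ = z⁶, z⁷ = z⁷, z⁸ = z⁸, z⁹ = z⁹, z¹⁰ = z¹⁰, z¹¹ = z¹¹, z¹² = z¹², z¹³ = z¹³, z¹⁴ = z¹⁴, z¹⁵ = z¹⁵, z¹⁶ = z¹⁶, z¹⁷ = z¹⁷, z¹⁸ = z¹⁸, z¹⁹ = z¹⁹, z²⁰ = z²⁰, z²¹ = e.
So |⟨z⟩| = ord(z) = 21. With |G| = 21, by Lagrange [G : ⟨z⟩] = 21/21 = 1.

Answer: 1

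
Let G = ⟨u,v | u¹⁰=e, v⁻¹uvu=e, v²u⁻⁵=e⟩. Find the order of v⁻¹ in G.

Compute successive powers until reaching e:
  (v⁻¹)¹ = v⁻¹, (v⁻¹)² = u⁵, (v⁻¹)³ = v, (v⁻¹)⁴ = e.
The smallest positive k with (v⁻¹)ᵏ = e is 4.

Answer: 4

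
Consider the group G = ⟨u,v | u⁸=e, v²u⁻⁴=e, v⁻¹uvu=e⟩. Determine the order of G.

Enumerate words in the generators, reducing via the relations: the distinct elements are
  {e, u, v, uv, u², u³, u⁴, u⁵, u⁶, u⁷, u²v, u³v, v⁻¹, uv⁻¹, u²v⁻¹, u³v⁻¹}.
No further products give new elements, so |G| = 16.

Answer: 16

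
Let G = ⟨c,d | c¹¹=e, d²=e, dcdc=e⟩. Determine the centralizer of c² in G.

⟨c²⟩ ⊆ C_G(c²) since powers of c² commute with c²; so |C_G(c²)| ≥ |⟨c²⟩| = 11.
By orbit–stabilizer, |C_G(c²)| = |G| / |conj. class of c²| = 22 / 2 = 11.
The 11 elements commuting with c² are {e, c, c², c³, c⁴, c⁵, c⁶, c⁷, c⁸, c⁹, c¹⁰}.

Answer: {e, c, c², c³, c⁴, c⁵, c⁶, c⁷, c⁸, c⁹, c¹⁰}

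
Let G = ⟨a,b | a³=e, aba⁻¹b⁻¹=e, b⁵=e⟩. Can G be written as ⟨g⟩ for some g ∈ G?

|G| = 15. The element ab has order 15 (its powers give 15 distinct elements), so ⟨ab⟩ = G and G is cyclic.

Answer: Yes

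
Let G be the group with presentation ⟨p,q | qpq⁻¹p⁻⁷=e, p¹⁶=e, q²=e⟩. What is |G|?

Enumerate words in the generators, reducing via the relations: the distinct elements are
  {e, p, q, pq, p², p³, p⁴, p⁵, p⁶, p⁷, p⁸, p⁹, p²q, p³q, p¹², p¹³, p¹¹, p¹⁰, p¹⁴, p¹⁵, p⁴q, p⁵q, p⁶q, p⁷q, p⁸q, p⁹q, p¹²q, p¹³q, p¹¹q, p¹⁰q, p¹⁴q, p¹⁵q}.
No further products give new elements, so |G| = 32.

Answer: 32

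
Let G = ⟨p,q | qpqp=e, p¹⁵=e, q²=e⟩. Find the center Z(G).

An element z ∈ Z(G) iff z commutes with every generator.
For example e is central: e·p = p = p·e; e·q = q = q·e.
Whereas p ∉ Z(G) since p·q = pq ≠ p¹⁴q = q·p.
Checking each of the 30 elements this way gives Z(G) = {e}, of order 1.

Answer: {e}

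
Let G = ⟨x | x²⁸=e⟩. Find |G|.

G is generated by a single element, so G is cyclic. The relator gives x²⁸ = e and no smaller power is forced to be e, so the 28 powers {e, x, x², x³, x⁴, x⁵, x⁶, x⁷, x⁸, x⁹, x²², x²³, x²¹, x²⁰, x²⁴, x²⁵, x²⁶, x²⁷, x¹², x¹³, x¹¹, x¹⁰, x¹⁴, x¹⁵, x¹⁶, x¹⁷, x¹⁸, x¹⁹} are distinct. Hence |G| = 28.

Answer: 28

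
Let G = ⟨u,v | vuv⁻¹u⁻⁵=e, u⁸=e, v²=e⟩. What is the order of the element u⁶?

Compute successive powers until reaching e:
  (u⁶)¹ = u⁶, (u⁶)² = u⁴, (u⁶)³ = u², (u⁶)⁴ = e.
The smallest positive k with (u⁶)ᵏ = e is 4.

Answer: 4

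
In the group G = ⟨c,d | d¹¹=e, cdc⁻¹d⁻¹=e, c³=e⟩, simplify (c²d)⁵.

Compute successive powers of (c²d), reducing at each step:
  (c²d)²: (c²d) · c² = cd;   (cd) · d = cd²
  (c²d)³: (cd²) · c² = d²;   (d²) · d = d³
  (c²d)⁴: (d³) · c² = c²d³;   (c²d³) · d = c²d⁴
  (c²d)⁵: (c²d⁴) · c² = cd⁴;   (cd⁴) · d = cd⁵

Answer: cd⁵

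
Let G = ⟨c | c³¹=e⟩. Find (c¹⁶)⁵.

Compute successive powers of (c¹⁶), reducing at each step:
  (c¹⁶)²: (c¹⁶) · c¹⁶ = c
  (c¹⁶)³: c · c¹⁶ = c¹⁷
  (c¹⁶)⁴: (c¹⁷) · c¹⁶ = c²
  (c¹⁶)⁵: (c²) · c¹⁶ = c¹⁸

Answer: c¹⁸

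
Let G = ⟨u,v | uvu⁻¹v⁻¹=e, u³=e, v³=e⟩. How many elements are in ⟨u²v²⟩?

|⟨u²v²⟩| equals the order of u²v². Compute successive powers until reaching e:
  (u²v²)¹ = u²v², (u²v²)² = uv, (u²v²)³ = e.
The smallest positive k with (u²v²)ᵏ = e is 3, so |⟨u²v²⟩| = 3.

Answer: 3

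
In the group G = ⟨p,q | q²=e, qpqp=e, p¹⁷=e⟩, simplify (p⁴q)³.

Compute successive powers of (p⁴q), reducing at each step:
  (p⁴q)²: (p⁴q) · p⁴ = q;   q · q = e
  (p⁴q)³: e · p⁴ = p⁴;   (p⁴) · q = p⁴q

Answer: p⁴q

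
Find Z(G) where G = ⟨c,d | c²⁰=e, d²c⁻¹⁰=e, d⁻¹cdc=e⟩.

An element z ∈ Z(G) iff z commutes with every generator.
For example c¹⁰ is central: (c¹⁰)·c = c¹¹ = c·(c¹⁰); (c¹⁰)·d = d⁻¹ = d·(c¹⁰).
Whereas c ∉ Z(G) since c·d = cd ≠ c⁹d⁻¹ = d·c.
Checking each of the 40 elements this way gives Z(G) = {e, c¹⁰}, of order 2.

Answer: {e, c¹⁰}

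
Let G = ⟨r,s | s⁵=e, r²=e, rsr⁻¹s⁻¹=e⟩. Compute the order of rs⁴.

Compute successive powers until reaching e:
  (rs⁴)¹ = rs⁴, (rs⁴)² = s³, (rs⁴)³ = rs², (rs⁴)⁴ = s, (rs⁴)⁵ = r, (rs⁴)⁶ = s⁴, (rs⁴)⁷ = rs³, (rs⁴)⁸ = s², (rs⁴)⁹ = rs, (rs⁴)¹⁰ = e.
The smallest positive k with (rs⁴)ᵏ = e is 10.

Answer: 10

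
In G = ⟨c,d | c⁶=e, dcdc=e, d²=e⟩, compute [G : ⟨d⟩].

First find ord(d) by computing successive powers:
  d¹ = d, d² = e.
So |⟨d⟩| = ord(d) = 2. With |G| = 12, by Lagrange [G : ⟨d⟩] = 12/2 = 6.

Answer: 6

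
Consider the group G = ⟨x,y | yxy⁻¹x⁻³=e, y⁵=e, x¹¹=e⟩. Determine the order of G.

Enumerate words in the generators, reducing via the relations: the distinct elements are
  {e, x, y, xy, x², x³, x⁴, x⁵, x⁶, x⁷, x⁸, x⁹, y², y³, y⁴, xy², xy³, xy⁴, x²y, x³y, x¹⁰, x⁴y, x⁵y, x⁶y, x⁷y, x⁸y, x⁹y, x²y², x²y³, x²y⁴, x³y², x³y³, x³y⁴, x¹⁰y, x⁴y², x⁴y³, x⁴y⁴, x⁵y², x⁵y³, x⁵y⁴, x⁶y², x⁶y³, x⁶y⁴, x⁷y², x⁷y³, x⁷y⁴, x⁸y², x⁸y³, x⁸y⁴, x⁹y², x⁹y³, x⁹y⁴, x¹⁰y², x¹⁰y³, x¹⁰y⁴}.
No further products give new elements, so |G| = 55.

Answer: 55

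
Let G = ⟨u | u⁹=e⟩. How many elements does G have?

G is generated by a single element, so G is cyclic. The relator gives u⁹ = e and no smaller power is forced to be e, so the 9 powers {e, u, u², u³, u⁴, u⁵, u⁶, u⁷, u⁸} are distinct. Hence |G| = 9.

Answer: 9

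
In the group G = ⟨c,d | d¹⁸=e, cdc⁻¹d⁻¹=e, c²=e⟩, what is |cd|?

Compute successive powers until reaching e:
  (cd)¹ = cd, (cd)² = d², (cd)³ = cd³, (cd)⁴ = d⁴, (cd)⁵ = cd⁵, (cd)⁶ = d⁶, (cd)⁷ = cd⁷, (cd)⁸ = d⁸, (cd)⁹ = cd⁹, (cd)¹⁰ = d¹⁰, (cd)¹¹ = cd¹¹, (cd)¹² = d¹², (cd)¹³ = cd¹³, (cd)¹⁴ = d¹⁴, (cd)¹⁵ = cd¹⁵, (cd)¹⁶ = d¹⁶, (cd)¹⁷ = cd¹⁷, (cd)¹⁸ = e.
The smallest positive k with (cd)ᵏ = e is 18.

Answer: 18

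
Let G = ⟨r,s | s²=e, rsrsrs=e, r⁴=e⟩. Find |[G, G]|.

G' = [G, G] is generated by all commutators. The generator-pair commutators are: [r, s] = r²sr.
The subgroup they normally generate is {e, r², rs, sr³, r²sr, r³s, r²sr³, sr, rsr², sr²s, r²sr²s, r³sr²}, of order 12.
Check: |G/G'| = 24/12 = 2 is the order of the abelianisation.

Answer: 12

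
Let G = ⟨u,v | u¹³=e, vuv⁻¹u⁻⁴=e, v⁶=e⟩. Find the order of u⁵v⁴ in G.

Compute successive powers until reaching e:
  (u⁵v⁴)¹ = u⁵v⁴, (u⁵v⁴)² = u¹¹v², (u⁵v⁴)³ = e.
The smallest positive k with (u⁵v⁴)ᵏ = e is 3.

Answer: 3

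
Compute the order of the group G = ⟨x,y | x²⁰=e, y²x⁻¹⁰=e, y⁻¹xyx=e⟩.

Enumerate words in the generators, reducing via the relations: the distinct elements are
  {e, x, y, xy, x², x³, x⁴, x⁵, x⁶, x⁷, x⁸, x⁹, x²y, x³y, x¹², x¹³, x¹¹, x¹⁰, x¹⁴, x¹⁵, x¹⁶, x¹⁷, x¹⁸, x¹⁹, x⁴y, x⁵y, x⁶y, x⁷y, x⁸y, x⁹y, y⁻¹, xy⁻¹, x²y⁻¹, x³y⁻¹, x⁴y⁻¹, x⁵y⁻¹, x⁶y⁻¹, x⁷y⁻¹, x⁸y⁻¹, x⁹y⁻¹}.
No further products give new elements, so |G| = 40.

Answer: 40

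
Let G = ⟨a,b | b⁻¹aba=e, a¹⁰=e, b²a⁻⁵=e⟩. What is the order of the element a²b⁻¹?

Compute successive powers until reaching e:
  (a²b⁻¹)¹ = a²b⁻¹, (a²b⁻¹)² = a⁵, (a²b⁻¹)³ = a²b, (a²b⁻¹)⁴ = e.
The smallest positive k with (a²b⁻¹)ᵏ = e is 4.

Answer: 4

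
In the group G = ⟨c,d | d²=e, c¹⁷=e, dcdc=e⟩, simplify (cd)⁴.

Compute successive powers of (cd), reducing at each step:
  (cd)²: (cd) · c = d;   d · d = e
  (cd)³: e · c = c;   c · d = cd
  (cd)⁴: (cd) · c = d;   d · d = e

Answer: e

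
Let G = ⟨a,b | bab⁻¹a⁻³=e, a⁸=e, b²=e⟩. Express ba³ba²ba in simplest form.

Multiply left to right, reducing at each step:
  b · a³ = ab
  (ab) · b = a
  a · a² = a³
  (a³) · b = a³b
  (a³b) · a = a⁶b

Answer: a⁶b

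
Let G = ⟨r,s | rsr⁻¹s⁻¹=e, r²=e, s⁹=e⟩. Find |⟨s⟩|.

|⟨s⟩| equals the order of s. Compute successive powers until reaching e:
  s¹ = s, s² = s², s³ = s³, s⁴ = s⁴, s⁵ = s⁵, s⁶ = s⁶, s⁷ = s⁷, s⁸ = s⁸, s⁹ = e.
The smallest positive k with sᵏ = e is 9, so |⟨s⟩| = 9.

Answer: 9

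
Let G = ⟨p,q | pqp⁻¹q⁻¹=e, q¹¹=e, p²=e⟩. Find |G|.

Enumerate words in the generators, reducing via the relations: the distinct elements are
  {e, p, q, pq, q², q³, q⁴, q⁵, q⁶, q⁷, q⁸, q⁹, pq², pq³, pq⁴, pq⁵, pq⁶, pq⁷, pq⁸, pq⁹, q¹⁰, pq¹⁰}.
No further products give new elements, so |G| = 22.

Answer: 22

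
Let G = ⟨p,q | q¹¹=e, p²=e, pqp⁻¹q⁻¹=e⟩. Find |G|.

Enumerate words in the generators, reducing via the relations: the distinct elements are
  {e, p, q, pq, q², q³, q⁴, q⁵, q⁶, q⁷, q⁸, q⁹, pq², pq³, pq⁴, pq⁵, pq⁶, pq⁷, pq⁸, pq⁹, q¹⁰, pq¹⁰}.
No further products give new elements, so |G| = 22.

Answer: 22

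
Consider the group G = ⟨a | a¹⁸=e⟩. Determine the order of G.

G is generated by a single element, so G is cyclic. The relator gives a¹⁸ = e and no smaller power is forced to be e, so the 18 powers {a, e, a², a³, a⁴, a⁵, a⁶, a⁷, a⁸, a⁹, a¹², a¹³, a¹¹, a¹⁰, a¹⁴, a¹⁵, a¹⁶, a¹⁷} are distinct. Hence |G| = 18.

Answer: 18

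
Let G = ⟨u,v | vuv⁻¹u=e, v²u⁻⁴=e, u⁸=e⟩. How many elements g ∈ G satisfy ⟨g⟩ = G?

⟨g⟩ = G would require ord(g) = |G| = 16, but the maximum element order in G is 8 < 16. So G is not cyclic and no single element generates it: the count is 0.

Answer: 0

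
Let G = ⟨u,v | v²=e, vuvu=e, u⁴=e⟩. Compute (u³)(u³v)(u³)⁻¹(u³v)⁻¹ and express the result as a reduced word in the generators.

[(u³), (u³v)] = (u³)·(u³v)·(u³)⁻¹·(u³v)⁻¹.
  (u³) · (u³v) = u²v
  (u²v) · u = uv
  (uv) · (u³v) = u²

Answer: u²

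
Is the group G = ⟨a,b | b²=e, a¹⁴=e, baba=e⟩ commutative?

a·b = ab but b·a = a¹³b, so a·b ≠ b·a and G is not abelian.

Answer: No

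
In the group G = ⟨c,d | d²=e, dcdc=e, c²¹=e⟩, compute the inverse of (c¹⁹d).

The order of (c¹⁹d) is 2 (smallest k with (c¹⁹d)ᵏ = e), so (c¹⁹d)⁻¹ = (c¹⁹d)¹ = c¹⁹d.
Check: (c¹⁹d) · (c¹⁹d) → (c¹⁹d) · c¹⁹ = d;   d · d = e, giving e as required.

Answer: c¹⁹d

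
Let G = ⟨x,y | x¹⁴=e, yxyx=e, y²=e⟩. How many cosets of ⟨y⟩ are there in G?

First find ord(y) by computing successive powers:
  y¹ = y, y² = e.
So |⟨y⟩| = ord(y) = 2. With |G| = 28, by Lagrange [G : ⟨y⟩] = 28/2 = 14.

Answer: 14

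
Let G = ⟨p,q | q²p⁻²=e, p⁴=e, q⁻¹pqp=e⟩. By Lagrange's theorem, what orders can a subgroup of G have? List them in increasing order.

|G| = 8 = 2³. By Lagrange's theorem the order of any subgroup divides 8; the divisors of 8 are 1, 2, 4, 8.

Answer: 1, 2, 4, 8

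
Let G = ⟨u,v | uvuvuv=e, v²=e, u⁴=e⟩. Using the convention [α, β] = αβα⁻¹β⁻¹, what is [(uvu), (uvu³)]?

[(uvu), (uvu³)] = (uvu)·(uvu³)·(uvu)⁻¹·(uvu³)⁻¹.
  (uvu) · (uvu³) = u²vu²v
  (u²vu²v) · (u³vu³) = u³vu
  (u³vu) · (uvu³) = vu²v

Answer: vu²v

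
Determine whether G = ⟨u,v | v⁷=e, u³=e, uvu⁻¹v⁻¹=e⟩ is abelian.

Each pair of generators commutes: u·v = uv = v·u. Since the generators pairwise commute, every element of G commutes with every other, so G is abelian.

Answer: Yes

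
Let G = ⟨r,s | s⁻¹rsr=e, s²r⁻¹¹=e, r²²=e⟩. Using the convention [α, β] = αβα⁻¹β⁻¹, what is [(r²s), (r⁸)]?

[(r²s), (r⁸)] = (r²s)·(r⁸)·(r²s)⁻¹·(r⁸)⁻¹.
  (r²s) · (r⁸) = r⁵s⁻¹
  (r⁵s⁻¹) · (r²s⁻¹) = r¹⁴
  (r¹⁴) · (r¹⁴) = r⁶

Answer: r⁶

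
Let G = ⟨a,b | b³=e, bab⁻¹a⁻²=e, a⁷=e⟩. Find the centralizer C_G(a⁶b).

⟨a⁶b⟩ ⊆ C_G(a⁶b) since powers of a⁶b commute with a⁶b; so |C_G(a⁶b)| ≥ |⟨a⁶b⟩| = 3.
By orbit–stabilizer, |C_G(a⁶b)| = |G| / |conj. class of a⁶b| = 21 / 7 = 3.
The 3 elements commuting with a⁶b are {e, a⁴b², a⁶b}.

Answer: {e, a⁴b², a⁶b}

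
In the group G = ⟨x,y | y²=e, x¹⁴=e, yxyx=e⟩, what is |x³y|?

Compute successive powers until reaching e:
  (x³y)¹ = x³y, (x³y)² = e.
The smallest positive k with (x³y)ᵏ = e is 2.

Answer: 2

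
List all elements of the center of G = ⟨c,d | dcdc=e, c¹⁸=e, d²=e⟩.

An element z ∈ Z(G) iff z commutes with every generator.
For example c⁹ is central: (c⁹)·c = c¹⁰ = c·(c⁹); (c⁹)·d = c⁹d = d·(c⁹).
Whereas c ∉ Z(G) since c·d = cd ≠ c¹⁷d = d·c.
Checking each of the 36 elements this way gives Z(G) = {e, c⁹}, of order 2.

Answer: {e, c⁹}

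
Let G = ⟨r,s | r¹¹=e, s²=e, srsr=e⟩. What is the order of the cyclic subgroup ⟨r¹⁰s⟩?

|⟨r¹⁰s⟩| equals the order of r¹⁰s. Compute successive powers until reaching e:
  (r¹⁰s)¹ = r¹⁰s, (r¹⁰s)² = e.
The smallest positive k with (r¹⁰s)ᵏ = e is 2, so |⟨r¹⁰s⟩| = 2.

Answer: 2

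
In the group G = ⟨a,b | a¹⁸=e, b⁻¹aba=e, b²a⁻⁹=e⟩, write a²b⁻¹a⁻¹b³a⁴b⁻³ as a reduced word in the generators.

Multiply left to right, reducing at each step:
  (a²) · b⁻¹ = a²b⁻¹
  (a²b⁻¹) · a⁻¹ = a³b⁻¹
  (a³b⁻¹) · b³ = a¹²
  (a¹²) · a⁴ = a¹⁶
  (a¹⁶) · b⁻³ = a⁷b⁻¹

Answer: a⁷b⁻¹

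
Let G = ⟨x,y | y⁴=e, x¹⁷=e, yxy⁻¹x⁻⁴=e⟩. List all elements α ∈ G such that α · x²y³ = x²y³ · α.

⟨x²y³⟩ ⊆ C_G(x²y³) since powers of x²y³ commute with x²y³; so |C_G(x²y³)| ≥ |⟨x²y³⟩| = 4.
By orbit–stabilizer, |C_G(x²y³)| = |G| / |conj. class of x²y³| = 68 / 17 = 4.
The 4 elements commuting with x²y³ are {e, x²y³, x⁹y, x¹¹y²}.

Answer: {e, x²y³, x⁹y, x¹¹y²}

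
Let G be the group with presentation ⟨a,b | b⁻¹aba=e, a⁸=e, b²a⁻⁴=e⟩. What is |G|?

Enumerate words in the generators, reducing via the relations: the distinct elements are
  {a, b, e, ab, a², a³, a⁴, a⁵, a⁶, a⁷, a²b, a³b, b⁻¹, ab⁻¹, a²b⁻¹, a³b⁻¹}.
No further products give new elements, so |G| = 16.

Answer: 16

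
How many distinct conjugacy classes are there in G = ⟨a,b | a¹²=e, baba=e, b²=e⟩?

The conjugacy classes (representative and size) are:
  [e] (size 1), [a¹¹] (size 2), [a²] (size 2), [a⁹] (size 2), [a⁴] (size 2), [a⁵] (size 2), [a⁶] (size 1), [b] (size 6), [ab] (size 6).
Class equation: 1 + 2 + 2 + 2 + 2 + 2 + 1 + 6 + 6 = 24 = |G|. So G has 9 conjugacy classes.

Answer: 9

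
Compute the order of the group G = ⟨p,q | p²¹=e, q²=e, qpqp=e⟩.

Enumerate words in the generators, reducing via the relations: the distinct elements are
  {e, p, q, pq, p², p³, p⁴, p⁵, p⁶, p⁷, p⁸, p⁹, p²q, p²⁰, p³q, p¹², p¹³, p¹¹, p¹⁰, p¹⁴, p¹⁵, p¹⁶, p¹⁷, p¹⁸, p¹⁹, p⁴q, p⁵q, p⁶q, p⁷q, p⁸q, p⁹q, p²⁰q, p¹²q, p¹³q, p¹¹q, p¹⁰q, p¹⁴q, p¹⁵q, p¹⁶q, p¹⁷q, p¹⁸q, p¹⁹q}.
No further products give new elements, so |G| = 42.

Answer: 42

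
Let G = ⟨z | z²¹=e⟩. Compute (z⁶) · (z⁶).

Compute (z⁶) · (z⁶) by multiplying left to right and reducing via the relations at each step:
  (z⁶) · z⁶ = z¹²

Answer: z¹²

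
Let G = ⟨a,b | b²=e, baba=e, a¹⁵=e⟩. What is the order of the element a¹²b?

Compute successive powers until reaching e:
  (a¹²b)¹ = a¹²b, (a¹²b)² = e.
The smallest positive k with (a¹²b)ᵏ = e is 2.

Answer: 2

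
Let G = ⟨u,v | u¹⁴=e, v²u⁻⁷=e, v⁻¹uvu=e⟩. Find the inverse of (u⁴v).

The order of (u⁴v) is 4 (smallest k with (u⁴v)ᵏ = e), so (u⁴v)⁻¹ = (u⁴v)³ = u⁴v⁻¹.
Check: (u⁴v) · (u⁴v⁻¹) → (u⁴v) · u⁴ = v;   v · v⁻¹ = e, giving e as required.

Answer: u⁴v⁻¹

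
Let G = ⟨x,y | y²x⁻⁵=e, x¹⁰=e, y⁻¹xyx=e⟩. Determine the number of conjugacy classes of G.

The conjugacy classes (representative and size) are:
  [e] (size 1), [x] (size 2), [x⁸] (size 2), [x⁷] (size 2), [x⁴] (size 2), [x⁵] (size 1), [x⁴y] (size 5), [x²y⁻¹] (size 5).
Class equation: 1 + 2 + 2 + 2 + 2 + 1 + 5 + 5 = 20 = |G|. So G has 8 conjugacy classes.

Answer: 8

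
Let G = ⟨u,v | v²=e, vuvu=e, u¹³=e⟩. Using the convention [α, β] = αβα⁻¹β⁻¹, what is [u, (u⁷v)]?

[u, (u⁷v)] = u·(u⁷v)·u⁻¹·(u⁷v)⁻¹.
  u · (u⁷v) = u⁸v
  (u⁸v) · (u¹²) = u⁹v
  (u⁹v) · (u⁷v) = u²

Answer: u²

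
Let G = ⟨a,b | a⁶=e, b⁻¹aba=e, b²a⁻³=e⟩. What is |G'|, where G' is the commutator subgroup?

G' = [G, G] is generated by all commutators. The generator-pair commutators are: [a, b] = a².
The subgroup they normally generate is {e, a², a⁴}, of order 3.
Check: |G/G'| = 12/3 = 4 is the order of the abelianisation.

Answer: 3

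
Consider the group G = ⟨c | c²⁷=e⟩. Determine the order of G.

G is generated by a single element, so G is cyclic. The relator gives c²⁷ = e and no smaller power is forced to be e, so the 27 powers {c, e, c², c³, c⁴, c⁵, c⁶, c⁷, c⁸, c⁹, c²², c²³, c²¹, c²⁰, c²⁴, c²⁵, c²⁶, c¹², c¹³, c¹¹, c¹⁰, c¹⁴, c¹⁵, c¹⁶, c¹⁷, c¹⁸, c¹⁹} are distinct. Hence |G| = 27.

Answer: 27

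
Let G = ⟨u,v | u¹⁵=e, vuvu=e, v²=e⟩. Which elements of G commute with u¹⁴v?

⟨u¹⁴v⟩ ⊆ C_G(u¹⁴v) since powers of u¹⁴v commute with u¹⁴v; so |C_G(u¹⁴v)| ≥ |⟨u¹⁴v⟩| = 2.
By orbit–stabilizer, |C_G(u¹⁴v)| = |G| / |conj. class of u¹⁴v| = 30 / 15 = 2.
The 2 elements commuting with u¹⁴v are {e, u¹⁴v}.

Answer: {e, u¹⁴v}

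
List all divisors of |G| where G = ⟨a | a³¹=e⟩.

|G| = 31 = 31. By Lagrange's theorem the order of any subgroup divides 31; the divisors of 31 are 1, 31.

Answer: 1, 31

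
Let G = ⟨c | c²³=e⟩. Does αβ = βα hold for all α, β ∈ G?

G has a single generator, so G is cyclic and hence abelian.

Answer: Yes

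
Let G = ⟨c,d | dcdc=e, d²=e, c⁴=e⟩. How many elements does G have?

Enumerate words in the generators, reducing via the relations: the distinct elements are
  {c, d, e, cd, c², c³, c²d, c³d}.
No further products give new elements, so |G| = 8.

Answer: 8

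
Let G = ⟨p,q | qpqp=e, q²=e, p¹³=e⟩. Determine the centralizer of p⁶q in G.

⟨p⁶q⟩ ⊆ C_G(p⁶q) since powers of p⁶q commute with p⁶q; so |C_G(p⁶q)| ≥ |⟨p⁶q⟩| = 2.
By orbit–stabilizer, |C_G(p⁶q)| = |G| / |conj. class of p⁶q| = 26 / 13 = 2.
The 2 elements commuting with p⁶q are {e, p⁶q}.

Answer: {e, p⁶q}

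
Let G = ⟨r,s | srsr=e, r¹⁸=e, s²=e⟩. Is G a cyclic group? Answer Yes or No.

Every cyclic group is abelian. But r·s = rs while s·r = r¹⁷s, so r·s ≠ s·r and G is not abelian. Hence G is not cyclic.

Answer: No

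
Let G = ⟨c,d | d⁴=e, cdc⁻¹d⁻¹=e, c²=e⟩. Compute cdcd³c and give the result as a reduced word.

Multiply left to right, reducing at each step:
  c · d = cd
  (cd) · c = d
  d · d³ = e
  e · c = c

Answer: c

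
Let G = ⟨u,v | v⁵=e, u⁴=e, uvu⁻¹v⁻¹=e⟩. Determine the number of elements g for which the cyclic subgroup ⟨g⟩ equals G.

G is cyclic of order 20. An element generates G iff its order is 20, and a cyclic group of order 20 has exactly φ(20) = 8 such elements.

Answer: 8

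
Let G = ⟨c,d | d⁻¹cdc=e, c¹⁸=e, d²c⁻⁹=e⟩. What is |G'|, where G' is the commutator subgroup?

G' = [G, G] is generated by all commutators. The generator-pair commutators are: [c, d] = c².
The subgroup they normally generate is {e, c², c⁴, c⁶, c⁸, c¹⁰, c¹², c¹⁴, c¹⁶}, of order 9.
Check: |G/G'| = 36/9 = 4 is the order of the abelianisation.

Answer: 9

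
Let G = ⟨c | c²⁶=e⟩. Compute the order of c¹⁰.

Compute successive powers until reaching e:
  (c¹⁰)¹ = c¹⁰, (c¹⁰)² = c²⁰, (c¹⁰)³ = c⁴, (c¹⁰)⁴ = c¹⁴, (c¹⁰)⁵ = c²⁴, (c¹⁰)⁶ = c⁸, (c¹⁰)⁷ = c¹⁸, (c¹⁰)⁸ = c², (c¹⁰)⁹ = c¹², (c¹⁰)¹⁰ = c²², (c¹⁰)¹¹ = c⁶, (c¹⁰)¹² = c¹⁶, (c¹⁰)¹³ = e.
The smallest positive k with (c¹⁰)ᵏ = e is 13.

Answer: 13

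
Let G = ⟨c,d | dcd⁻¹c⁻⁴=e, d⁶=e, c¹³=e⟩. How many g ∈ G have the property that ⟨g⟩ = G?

⟨g⟩ = G would require ord(g) = |G| = 78, but the maximum element order in G is 13 < 78. So G is not cyclic and no single element generates it: the count is 0.

Answer: 0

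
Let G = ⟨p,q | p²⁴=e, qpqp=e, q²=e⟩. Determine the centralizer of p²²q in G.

⟨p²²q⟩ ⊆ C_G(p²²q) since powers of p²²q commute with p²²q; so |C_G(p²²q)| ≥ |⟨p²²q⟩| = 2.
By orbit–stabilizer, |C_G(p²²q)| = |G| / |conj. class of p²²q| = 48 / 12 = 4.
The 4 elements commuting with p²²q are {e, p¹², p¹⁰q, p²²q}.

Answer: {e, p¹², p¹⁰q, p²²q}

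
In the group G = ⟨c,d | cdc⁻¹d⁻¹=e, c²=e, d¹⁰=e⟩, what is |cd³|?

Compute successive powers until reaching e:
  (cd³)¹ = cd³, (cd³)² = d⁶, (cd³)³ = cd⁹, (cd³)⁴ = d², (cd³)⁵ = cd⁵, (cd³)⁶ = d⁸, (cd³)⁷ = cd, (cd³)⁸ = d⁴, (cd³)⁹ = cd⁷, (cd³)¹⁰ = e.
The smallest positive k with (cd³)ᵏ = e is 10.

Answer: 10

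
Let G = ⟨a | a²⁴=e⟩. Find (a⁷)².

Compute successive powers of (a⁷), reducing at each step:
  (a⁷)²: (a⁷) · a⁷ = a¹⁴

Answer: a¹⁴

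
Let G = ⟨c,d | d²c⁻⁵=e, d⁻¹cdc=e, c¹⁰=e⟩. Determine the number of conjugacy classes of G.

The conjugacy classes (representative and size) are:
  [e] (size 1), [c] (size 2), [c⁸] (size 2), [c⁷] (size 2), [c⁴] (size 2), [c⁵] (size 1), [c⁴d] (size 5), [c²d⁻¹] (size 5).
Class equation: 1 + 2 + 2 + 2 + 2 + 1 + 5 + 5 = 20 = |G|. So G has 8 conjugacy classes.

Answer: 8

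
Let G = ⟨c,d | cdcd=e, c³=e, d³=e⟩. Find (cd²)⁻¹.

The order of (cd²) is 3 (smallest k with (cd²)ᵏ = e), so (cd²)⁻¹ = (cd²)² = dc².
Check: (cd²) · (dc²) → (cd²) · d = c;   c · c² = e, giving e as required.

Answer: dc²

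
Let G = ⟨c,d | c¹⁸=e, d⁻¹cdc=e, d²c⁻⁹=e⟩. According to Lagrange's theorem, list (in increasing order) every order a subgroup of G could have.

|G| = 36 = 2² · 3². By Lagrange's theorem the order of any subgroup divides 36; the divisors of 36 are 1, 2, 3, 4, 6, 9, 12, 18, 36.

Answer: 1, 2, 3, 4, 6, 9, 12, 18, 36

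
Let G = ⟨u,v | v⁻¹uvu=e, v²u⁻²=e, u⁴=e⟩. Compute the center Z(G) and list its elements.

An element z ∈ Z(G) iff z commutes with every generator.
For example u² is central: (u²)·u = u³ = u·(u²); (u²)·v = v⁻¹ = v·(u²).
Whereas u ∉ Z(G) since u·v = uv ≠ uv⁻¹ = v·u.
Checking each of the 8 elements this way gives Z(G) = {e, u²}, of order 2.

Answer: {e, u²}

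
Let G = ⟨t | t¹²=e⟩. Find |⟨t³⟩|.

|⟨t³⟩| equals the order of t³. Compute successive powers until reaching e:
  (t³)¹ = t³, (t³)² = t⁶, (t³)³ = t⁹, (t³)⁴ = e.
The smallest positive k with (t³)ᵏ = e is 4, so |⟨t³⟩| = 4.

Answer: 4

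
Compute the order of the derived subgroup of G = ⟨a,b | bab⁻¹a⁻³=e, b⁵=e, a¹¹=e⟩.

G' = [G, G] is generated by all commutators. The generator-pair commutators are: [a, b] = a⁹.
The subgroup they normally generate is {e, a, a², a³, a⁴, a⁵, a⁶, a⁷, a⁸, a⁹, a¹⁰}, of order 11.
Check: |G/G'| = 55/11 = 5 is the order of the abelianisation.

Answer: 11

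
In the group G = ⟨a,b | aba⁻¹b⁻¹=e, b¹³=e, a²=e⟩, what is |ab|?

Compute successive powers until reaching e:
  (ab)¹ = ab, (ab)² = b², (ab)³ = ab³, (ab)⁴ = b⁴, (ab)⁵ = ab⁵, (ab)⁶ = b⁶, (ab)⁷ = ab⁷, (ab)⁸ = b⁸, (ab)⁹ = ab⁹, (ab)¹⁰ = b¹⁰, (ab)¹¹ = ab¹¹, (ab)¹² = b¹², (ab)¹³ = a, (ab)¹⁴ = b, (ab)¹⁵ = ab², (ab)¹⁶ = b³, (ab)¹⁷ = ab⁴, (ab)¹⁸ = b⁵, (ab)¹⁹ = ab⁶, (ab)²⁰ = b⁷, (ab)²¹ = ab⁸, (ab)²² = b⁹, (ab)²³ = ab¹⁰, (ab)²⁴ = b¹¹, (ab)²⁵ = ab¹², (ab)²⁶ = e.
The smallest positive k with (ab)ᵏ = e is 26.

Answer: 26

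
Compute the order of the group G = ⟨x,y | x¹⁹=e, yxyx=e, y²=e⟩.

Enumerate words in the generators, reducing via the relations: the distinct elements are
  {e, x, y, xy, x², x³, x⁴, x⁵, x⁶, x⁷, x⁸, x⁹, x²y, x³y, x¹², x¹³, x¹¹, x¹⁰, x¹⁴, x¹⁵, x¹⁶, x¹⁷, x¹⁸, x⁴y, x⁵y, x⁶y, x⁷y, x⁸y, x⁹y, x¹²y, x¹³y, x¹¹y, x¹⁰y, x¹⁴y, x¹⁵y, x¹⁶y, x¹⁷y, x¹⁸y}.
No further products give new elements, so |G| = 38.

Answer: 38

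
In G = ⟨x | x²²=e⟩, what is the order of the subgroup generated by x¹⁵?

|⟨x¹⁵⟩| equals the order of x¹⁵. Compute successive powers until reaching e:
  (x¹⁵)¹ = x¹⁵, (x¹⁵)² = x⁸, (x¹⁵)³ = x, (x¹⁵)⁴ = x¹⁶, (x¹⁵)⁵ = x⁹, (x¹⁵)⁶ = x², (x¹⁵)⁷ = x¹⁷, (x¹⁵)⁸ = x¹⁰, (x¹⁵)⁹ = x³, (x¹⁵)¹⁰ = x¹⁸, (x¹⁵)¹¹ = x¹¹, (x¹⁵)¹² = x⁴, (x¹⁵)¹³ = x¹⁹, (x¹⁵)¹⁴ = x¹², (x¹⁵)¹⁵ = x⁵, (x¹⁵)¹⁶ = x²⁰, (x¹⁵)¹⁷ = x¹³, (x¹⁵)¹⁸ = x⁶, (x¹⁵)¹⁹ = x²¹, (x¹⁵)²⁰ = x¹⁴, (x¹⁵)²¹ = x⁷, (x¹⁵)²² = e.
The smallest positive k with (x¹⁵)ᵏ = e is 22, so |⟨x¹⁵⟩| = 22.

Answer: 22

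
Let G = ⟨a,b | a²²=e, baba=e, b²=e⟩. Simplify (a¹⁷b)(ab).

Compute (a¹⁷b) · (ab) by multiplying left to right and reducing via the relations at each step:
  (a¹⁷b) · a = a¹⁶b
  (a¹⁶b) · b = a¹⁶

Answer: a¹⁶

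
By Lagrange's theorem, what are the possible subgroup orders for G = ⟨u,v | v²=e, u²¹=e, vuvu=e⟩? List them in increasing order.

|G| = 42 = 2 · 3 · 7. By Lagrange's theorem the order of any subgroup divides 42; the divisors of 42 are 1, 2, 3, 6, 7, 14, 21, 42.

Answer: 1, 2, 3, 6, 7, 14, 21, 42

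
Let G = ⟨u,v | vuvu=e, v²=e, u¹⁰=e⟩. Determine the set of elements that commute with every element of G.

An element z ∈ Z(G) iff z commutes with every generator.
For example u⁵ is central: (u⁵)·u = u⁶ = u·(u⁵); (u⁵)·v = u⁵v = v·(u⁵).
Whereas u ∉ Z(G) since u·v = uv ≠ u⁹v = v·u.
Checking each of the 20 elements this way gives Z(G) = {e, u⁵}, of order 2.

Answer: {e, u⁵}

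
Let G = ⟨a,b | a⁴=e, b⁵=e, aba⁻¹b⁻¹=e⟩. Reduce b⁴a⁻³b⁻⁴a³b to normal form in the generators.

Multiply left to right, reducing at each step:
  (b⁴) · a⁻³ = ab⁴
  (ab⁴) · b⁻⁴ = a
  a · a³ = e
  e · b = b

Answer: b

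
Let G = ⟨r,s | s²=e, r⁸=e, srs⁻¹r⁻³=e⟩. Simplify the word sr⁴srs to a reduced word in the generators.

Multiply left to right, reducing at each step:
  s · r⁴ = r⁴s
  (r⁴s) · s = r⁴
  (r⁴) · r = r⁵
  (r⁵) · s = r⁵s

Answer: r⁵s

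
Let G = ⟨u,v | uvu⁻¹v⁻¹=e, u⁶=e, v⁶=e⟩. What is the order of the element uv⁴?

Compute successive powers until reaching e:
  (uv⁴)¹ = uv⁴, (uv⁴)² = u²v², (uv⁴)³ = u³, (uv⁴)⁴ = u⁴v⁴, (uv⁴)⁵ = u⁵v², (uv⁴)⁶ = e.
The smallest positive k with (uv⁴)ᵏ = e is 6.

Answer: 6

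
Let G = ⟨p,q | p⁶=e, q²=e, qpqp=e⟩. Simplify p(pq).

Compute p · (pq) by multiplying left to right and reducing via the relations at each step:
  p · p = p²
  (p²) · q = p²q

Answer: p²q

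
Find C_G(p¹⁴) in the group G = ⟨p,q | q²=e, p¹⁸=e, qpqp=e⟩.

⟨p¹⁴⟩ ⊆ C_G(p¹⁴) since powers of p¹⁴ commute with p¹⁴; so |C_G(p¹⁴)| ≥ |⟨p¹⁴⟩| = 9.
By orbit–stabilizer, |C_G(p¹⁴)| = |G| / |conj. class of p¹⁴| = 36 / 2 = 18.
The 18 elements commuting with p¹⁴ are {e, p, p², p³, p⁴, p⁵, p⁶, p⁷, p⁸, p⁹, p¹⁰, p¹¹, p¹², p¹³, p¹⁴, p¹⁵, p¹⁶, p¹⁷}.

Answer: {e, p, p², p³, p⁴, p⁵, p⁶, p⁷, p⁸, p⁹, p¹⁰, p¹¹, p¹², p¹³, p¹⁴, p¹⁵, p¹⁶, p¹⁷}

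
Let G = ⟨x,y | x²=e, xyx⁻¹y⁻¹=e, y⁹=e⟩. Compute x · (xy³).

Compute x · (xy³) by multiplying left to right and reducing via the relations at each step:
  x · x = e
  e · y³ = y³

Answer: y³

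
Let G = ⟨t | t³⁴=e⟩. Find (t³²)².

Compute successive powers of (t³²), reducing at each step:
  (t³²)²: (t³²) · t³² = t³⁰

Answer: t³⁰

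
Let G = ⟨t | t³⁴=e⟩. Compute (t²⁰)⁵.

Compute successive powers of (t²⁰), reducing at each step:
  (t²⁰)²: (t²⁰) · t²⁰ = t⁶
  (t²⁰)³: (t⁶) · t²⁰ = t²⁶
  (t²⁰)⁴: (t²⁶) · t²⁰ = t¹²
  (t²⁰)⁵: (t¹²) · t²⁰ = t³²

Answer: t³²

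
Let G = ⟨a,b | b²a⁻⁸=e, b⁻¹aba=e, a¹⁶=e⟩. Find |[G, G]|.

G' = [G, G] is generated by all commutators. The generator-pair commutators are: [a, b] = a².
The subgroup they normally generate is {e, a², a⁴, a⁶, a⁸, a¹⁰, a¹², a¹⁴}, of order 8.
Check: |G/G'| = 32/8 = 4 is the order of the abelianisation.

Answer: 8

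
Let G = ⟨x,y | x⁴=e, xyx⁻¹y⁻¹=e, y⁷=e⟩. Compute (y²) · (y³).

Compute (y²) · (y³) by multiplying left to right and reducing via the relations at each step:
  (y²) · y³ = y⁵

Answer: y⁵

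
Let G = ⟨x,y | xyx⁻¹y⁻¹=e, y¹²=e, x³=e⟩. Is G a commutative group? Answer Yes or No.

Each pair of generators commutes: x·y = xy = y·x. Since the generators pairwise commute, every element of G commutes with every other, so G is abelian.

Answer: Yes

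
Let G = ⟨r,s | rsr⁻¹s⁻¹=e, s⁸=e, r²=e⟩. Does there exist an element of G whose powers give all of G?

|G| = 16, but the maximum element order in G is 8 < 16. No single element generates all of G, so G is not cyclic.

Answer: No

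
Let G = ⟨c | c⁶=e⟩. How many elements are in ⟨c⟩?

|⟨c⟩| equals the order of c. Compute successive powers until reaching e:
  c¹ = c, c² = c², c³ = c³, c⁴ = c⁴, c⁵ = c⁵, c⁶ = e.
The smallest positive k with cᵏ = e is 6, so |⟨c⟩| = 6.

Answer: 6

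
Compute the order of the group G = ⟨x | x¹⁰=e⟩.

G is generated by a single element, so G is cyclic. The relator gives x¹⁰ = e and no smaller power is forced to be e, so the 10 powers {e, x, x², x³, x⁴, x⁵, x⁶, x⁷, x⁸, x⁹} are distinct. Hence |G| = 10.

Answer: 10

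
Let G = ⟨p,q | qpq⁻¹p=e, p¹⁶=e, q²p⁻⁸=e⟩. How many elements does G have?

Enumerate words in the generators, reducing via the relations: the distinct elements are
  {e, p, q, pq, p², p³, p⁴, p⁵, p⁶, p⁷, p⁸, p⁹, p²q, p³q, p¹², p¹³, p¹¹, p¹⁰, p¹⁴, p¹⁵, p⁴q, p⁵q, p⁶q, p⁷q, q⁻¹, pq⁻¹, p²q⁻¹, p³q⁻¹, p⁴q⁻¹, p⁵q⁻¹, p⁶q⁻¹, p⁷q⁻¹}.
No further products give new elements, so |G| = 32.

Answer: 32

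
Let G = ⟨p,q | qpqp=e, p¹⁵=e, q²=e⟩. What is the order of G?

Enumerate words in the generators, reducing via the relations: the distinct elements are
  {e, p, q, pq, p², p³, p⁴, p⁵, p⁶, p⁷, p⁸, p⁹, p²q, p³q, p¹², p¹³, p¹¹, p¹⁰, p¹⁴, p⁴q, p⁵q, p⁶q, p⁷q, p⁸q, p⁹q, p¹²q, p¹³q, p¹¹q, p¹⁰q, p¹⁴q}.
No further products give new elements, so |G| = 30.

Answer: 30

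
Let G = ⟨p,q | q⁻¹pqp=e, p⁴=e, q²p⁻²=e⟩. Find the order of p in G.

Compute successive powers until reaching e:
  p¹ = p, p² = p², p³ = p³, p⁴ = e.
The smallest positive k with pᵏ = e is 4.

Answer: 4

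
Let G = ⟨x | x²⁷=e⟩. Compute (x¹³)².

Compute successive powers of (x¹³), reducing at each step:
  (x¹³)²: (x¹³) · x¹³ = x²⁶

Answer: x²⁶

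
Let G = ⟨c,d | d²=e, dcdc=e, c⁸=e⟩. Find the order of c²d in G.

Compute successive powers until reaching e:
  (c²d)¹ = c²d, (c²d)² = e.
The smallest positive k with (c²d)ᵏ = e is 2.

Answer: 2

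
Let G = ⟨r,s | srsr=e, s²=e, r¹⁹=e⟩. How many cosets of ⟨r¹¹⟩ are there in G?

First find ord(r¹¹) by computing successive powers:
  (r¹¹)¹ = r¹¹, (r¹¹)² = r³, (r¹¹)³ = r¹⁴, (r¹¹)⁴ = r⁶, (r¹¹)⁵ = r¹⁷, (r¹¹)⁶ = r⁹, (r¹¹)⁷ = r, (r¹¹)⁸ = r¹², (r¹¹)⁹ = r⁴, (r¹¹)¹⁰ = r¹⁵, (r¹¹)¹¹ = r⁷, (r¹¹)¹² = r¹⁸, (r¹¹)¹³ = r¹⁰, (r¹¹)¹⁴ = r², (r¹¹)¹⁵ = r¹³, (r¹¹)¹⁶ = r⁵, (r¹¹)¹⁷ = r¹⁶, (r¹¹)¹⁸ = r⁸, (r¹¹)¹⁹ = e.
So |⟨r¹¹⟩| = ord(r¹¹) = 19. With |G| = 38, by Lagrange [G : ⟨r¹¹⟩] = 38/19 = 2.

Answer: 2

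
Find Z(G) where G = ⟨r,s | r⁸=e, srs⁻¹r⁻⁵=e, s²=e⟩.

An element z ∈ Z(G) iff z commutes with every generator.
For example r² is central: (r²)·r = r³ = r·(r²); (r²)·s = r²s = s·(r²).
Whereas r ∉ Z(G) since r·s = rs ≠ r⁵s = s·r.
Checking each of the 16 elements this way gives Z(G) = {e, r², r⁴, r⁶}, of order 4.

Answer: {e, r², r⁴, r⁶}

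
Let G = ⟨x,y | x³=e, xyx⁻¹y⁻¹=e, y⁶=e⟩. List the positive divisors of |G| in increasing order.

|G| = 18 = 2 · 3². By Lagrange's theorem the order of any subgroup divides 18; the divisors of 18 are 1, 2, 3, 6, 9, 18.

Answer: 1, 2, 3, 6, 9, 18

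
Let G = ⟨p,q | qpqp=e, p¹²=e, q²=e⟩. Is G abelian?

p·q = pq but q·p = p¹¹q, so p·q ≠ q·p and G is not abelian.

Answer: No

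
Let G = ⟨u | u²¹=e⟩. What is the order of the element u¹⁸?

Compute successive powers until reaching e:
  (u¹⁸)¹ = u¹⁸, (u¹⁸)² = u¹⁵, (u¹⁸)³ = u¹², (u¹⁸)⁴ = u⁹, (u¹⁸)⁵ = u⁶, (u¹⁸)⁶ = u³, (u¹⁸)⁷ = e.
The smallest positive k with (u¹⁸)ᵏ = e is 7.

Answer: 7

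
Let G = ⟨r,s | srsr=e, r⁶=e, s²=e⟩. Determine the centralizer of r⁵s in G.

⟨r⁵s⟩ ⊆ C_G(r⁵s) since powers of r⁵s commute with r⁵s; so |C_G(r⁵s)| ≥ |⟨r⁵s⟩| = 2.
By orbit–stabilizer, |C_G(r⁵s)| = |G| / |conj. class of r⁵s| = 12 / 3 = 4.
The 4 elements commuting with r⁵s are {e, r³, r⁵s, r²s}.

Answer: {e, r³, r⁵s, r²s}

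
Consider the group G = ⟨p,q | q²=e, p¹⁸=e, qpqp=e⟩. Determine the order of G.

Enumerate words in the generators, reducing via the relations: the distinct elements are
  {e, p, q, pq, p², p³, p⁴, p⁵, p⁶, p⁷, p⁸, p⁹, p²q, p³q, p¹², p¹³, p¹¹, p¹⁰, p¹⁴, p¹⁵, p¹⁶, p¹⁷, p⁴q, p⁵q, p⁶q, p⁷q, p⁸q, p⁹q, p¹²q, p¹³q, p¹¹q, p¹⁰q, p¹⁴q, p¹⁵q, p¹⁶q, p¹⁷q}.
No further products give new elements, so |G| = 36.

Answer: 36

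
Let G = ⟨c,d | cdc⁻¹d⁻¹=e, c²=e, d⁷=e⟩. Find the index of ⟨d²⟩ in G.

First find ord(d²) by computing successive powers:
  (d²)¹ = d², (d²)² = d⁴, (d²)³ = d⁶, (d²)⁴ = d, (d²)⁵ = d³, (d²)⁶ = d⁵, (d²)⁷ = e.
So |⟨d²⟩| = ord(d²) = 7. With |G| = 14, by Lagrange [G : ⟨d²⟩] = 14/7 = 2.

Answer: 2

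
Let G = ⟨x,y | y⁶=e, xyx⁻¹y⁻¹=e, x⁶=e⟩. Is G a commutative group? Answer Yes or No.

Each pair of generators commutes: x·y = xy = y·x. Since the generators pairwise commute, every element of G commutes with every other, so G is abelian.

Answer: Yes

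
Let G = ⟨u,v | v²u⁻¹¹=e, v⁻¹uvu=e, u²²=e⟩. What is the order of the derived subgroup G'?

G' = [G, G] is generated by all commutators. The generator-pair commutators are: [u, v] = u².
The subgroup they normally generate is {e, u², u⁴, u⁶, u⁸, u¹⁰, u¹², u¹⁴, u¹⁶, u¹⁸, u²⁰}, of order 11.
Check: |G/G'| = 44/11 = 4 is the order of the abelianisation.

Answer: 11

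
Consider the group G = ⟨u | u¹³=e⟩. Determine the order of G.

G is generated by a single element, so G is cyclic. The relator gives u¹³ = e and no smaller power is forced to be e, so the 13 powers {e, u, u², u³, u⁴, u⁵, u⁶, u⁷, u⁸, u⁹, u¹², u¹¹, u¹⁰} are distinct. Hence |G| = 13.

Answer: 13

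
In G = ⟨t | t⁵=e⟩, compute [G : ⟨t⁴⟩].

First find ord(t⁴) by computing successive powers:
  (t⁴)¹ = t⁴, (t⁴)² = t³, (t⁴)³ = t², (t⁴)⁴ = t, (t⁴)⁵ = e.
So |⟨t⁴⟩| = ord(t⁴) = 5. With |G| = 5, by Lagrange [G : ⟨t⁴⟩] = 5/5 = 1.

Answer: 1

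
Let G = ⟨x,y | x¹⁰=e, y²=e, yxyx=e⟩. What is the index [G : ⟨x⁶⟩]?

First find ord(x⁶) by computing successive powers:
  (x⁶)¹ = x⁶, (x⁶)² = x², (x⁶)³ = x⁸, (x⁶)⁴ = x⁴, (x⁶)⁵ = e.
So |⟨x⁶⟩| = ord(x⁶) = 5. With |G| = 20, by Lagrange [G : ⟨x⁶⟩] = 20/5 = 4.

Answer: 4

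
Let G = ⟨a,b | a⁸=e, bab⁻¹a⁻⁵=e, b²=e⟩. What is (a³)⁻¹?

The order of (a³) is 8 (smallest k with (a³)ᵏ = e), so (a³)⁻¹ = (a³)⁷ = a⁵.
Check: (a³) · (a⁵) → (a³) · a⁵ = e, giving e as required.

Answer: a⁵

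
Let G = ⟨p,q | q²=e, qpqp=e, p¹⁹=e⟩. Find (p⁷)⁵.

Compute successive powers of (p⁷), reducing at each step:
  (p⁷)²: (p⁷) · p⁷ = p¹⁴
  (p⁷)³: (p¹⁴) · p⁷ = p²
  (p⁷)⁴: (p²) · p⁷ = p⁹
  (p⁷)⁵: (p⁹) · p⁷ = p¹⁶

Answer: p¹⁶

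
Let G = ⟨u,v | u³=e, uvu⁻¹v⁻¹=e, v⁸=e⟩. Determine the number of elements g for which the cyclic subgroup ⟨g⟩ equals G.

G is cyclic of order 24. An element generates G iff its order is 24, and a cyclic group of order 24 has exactly φ(24) = 8 such elements.

Answer: 8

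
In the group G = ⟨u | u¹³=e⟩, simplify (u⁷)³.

Compute successive powers of (u⁷), reducing at each step:
  (u⁷)²: (u⁷) · u⁷ = u
  (u⁷)³: u · u⁷ = u⁸

Answer: u⁸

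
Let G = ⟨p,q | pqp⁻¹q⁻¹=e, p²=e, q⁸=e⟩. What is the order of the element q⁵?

Compute successive powers until reaching e:
  (q⁵)¹ = q⁵, (q⁵)² = q², (q⁵)³ = q⁷, (q⁵)⁴ = q⁴, (q⁵)⁵ = q, (q⁵)⁶ = q⁶, (q⁵)⁷ = q³, (q⁵)⁸ = e.
The smallest positive k with (q⁵)ᵏ = e is 8.

Answer: 8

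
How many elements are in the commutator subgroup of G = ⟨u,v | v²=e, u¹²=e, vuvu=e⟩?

G' = [G, G] is generated by all commutators. The generator-pair commutators are: [u, v] = u².
The subgroup they normally generate is {e, u², u⁴, u⁶, u⁸, u¹⁰}, of order 6.
Check: |G/G'| = 24/6 = 4 is the order of the abelianisation.

Answer: 6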